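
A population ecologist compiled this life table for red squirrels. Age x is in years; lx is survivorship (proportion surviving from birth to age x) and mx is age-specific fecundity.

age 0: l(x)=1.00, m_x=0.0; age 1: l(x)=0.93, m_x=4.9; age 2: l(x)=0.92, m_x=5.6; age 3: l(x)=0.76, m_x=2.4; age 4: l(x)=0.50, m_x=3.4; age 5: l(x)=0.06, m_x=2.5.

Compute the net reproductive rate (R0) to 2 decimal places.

lx·mx by age: 0, 4.557, 5.152, 1.824, 1.7, 0.15
R0 = Σ lx·mx = 13.383 → 13.38

13.38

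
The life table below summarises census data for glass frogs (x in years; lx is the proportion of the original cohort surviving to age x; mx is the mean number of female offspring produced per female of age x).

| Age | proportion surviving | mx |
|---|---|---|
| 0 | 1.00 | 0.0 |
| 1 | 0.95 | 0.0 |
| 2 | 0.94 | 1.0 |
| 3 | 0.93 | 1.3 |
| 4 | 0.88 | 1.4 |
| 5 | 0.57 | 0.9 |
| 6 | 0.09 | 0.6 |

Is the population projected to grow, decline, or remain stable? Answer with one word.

growing

R0 = Σ lx·mx = 0 + 0 + 0.94 + 1.209 + 1.232 + 0.513 + 0.054 = 3.948
R0 > 1, so the population is growing.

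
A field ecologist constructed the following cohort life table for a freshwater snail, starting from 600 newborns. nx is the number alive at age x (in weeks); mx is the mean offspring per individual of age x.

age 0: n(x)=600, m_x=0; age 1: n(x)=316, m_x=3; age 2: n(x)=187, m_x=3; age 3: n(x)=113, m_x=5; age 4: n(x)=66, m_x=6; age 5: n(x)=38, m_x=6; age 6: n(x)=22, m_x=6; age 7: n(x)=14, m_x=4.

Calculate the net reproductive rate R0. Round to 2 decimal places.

4.81

lx = nx/n0 = nx/600: 1, 0.52667…, 0.31167…, 0.18833…, 0.11, 0.06333…, 0.03667…, 0.02333…
lx·mx by age: 0, 1.58…, 0.935…, 0.941667…, 0.66, 0.38…, 0.22…, 0.093333…
R0 = Σ lx·mx = 4.81… → 4.81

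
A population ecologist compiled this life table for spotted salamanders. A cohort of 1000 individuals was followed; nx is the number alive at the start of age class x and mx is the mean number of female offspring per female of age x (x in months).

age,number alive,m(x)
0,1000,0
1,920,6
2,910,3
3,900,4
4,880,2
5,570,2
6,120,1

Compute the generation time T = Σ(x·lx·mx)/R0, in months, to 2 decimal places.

lx = nx/n0 = nx/1000: 1, 0.92, 0.91, 0.9, 0.88, 0.57, 0.12
lx·mx: 0, 5.52, 2.73, 3.6, 1.76, 1.14, 0.12 → R0 = 14.87
x·lx·mx: 0, 5.52, 5.46, 10.8, 7.04, 5.7, 0.72 → Σ = 35.24
T = 35.24 / 14.87 = 2.369872… → 2.37

2.37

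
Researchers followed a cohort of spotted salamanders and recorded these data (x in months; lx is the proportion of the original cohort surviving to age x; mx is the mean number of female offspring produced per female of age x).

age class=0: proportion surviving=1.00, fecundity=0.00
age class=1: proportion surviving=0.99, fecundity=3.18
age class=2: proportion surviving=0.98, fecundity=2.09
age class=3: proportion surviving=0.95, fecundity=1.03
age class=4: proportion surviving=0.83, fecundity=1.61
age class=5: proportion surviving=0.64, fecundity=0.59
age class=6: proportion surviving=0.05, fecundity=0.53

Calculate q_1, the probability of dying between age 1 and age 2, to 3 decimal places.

0.010

q_1 = (l_1 − l_2) / l_1 = (0.99 − 0.98) / 0.99
     = 0.01 / 0.99 = 0.010101… → 0.010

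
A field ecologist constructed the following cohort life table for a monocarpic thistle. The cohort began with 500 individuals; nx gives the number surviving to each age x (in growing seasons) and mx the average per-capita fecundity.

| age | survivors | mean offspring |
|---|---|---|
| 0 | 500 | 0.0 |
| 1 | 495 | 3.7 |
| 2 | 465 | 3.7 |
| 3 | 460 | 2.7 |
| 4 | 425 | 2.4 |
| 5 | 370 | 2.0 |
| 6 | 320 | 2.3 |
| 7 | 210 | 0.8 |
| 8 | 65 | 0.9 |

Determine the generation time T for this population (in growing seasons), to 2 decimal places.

3.04

lx = nx/n0 = nx/500: 1, 0.99, 0.93, 0.92, 0.85, 0.74, 0.64, 0.42, 0.13
lx·mx: 0, 3.663, 3.441, 2.484, 2.04, 1.48, 1.472, 0.336, 0.117 → R0 = 15.033
x·lx·mx: 0, 3.663, 6.882, 7.452, 8.16, 7.4, 8.832, 2.352, 0.936 → Σ = 45.677
T = 45.677 / 15.033 = 3.038449… → 3.04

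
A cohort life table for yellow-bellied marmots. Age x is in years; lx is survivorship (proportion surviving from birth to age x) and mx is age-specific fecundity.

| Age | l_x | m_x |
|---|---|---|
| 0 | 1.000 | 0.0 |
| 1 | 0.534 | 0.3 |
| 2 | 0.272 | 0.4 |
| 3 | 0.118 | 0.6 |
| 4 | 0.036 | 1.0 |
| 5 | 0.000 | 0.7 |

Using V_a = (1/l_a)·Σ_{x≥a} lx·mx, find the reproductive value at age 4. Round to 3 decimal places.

1.000

lx·mx for x ≥ 4: 0.036, 0 → sum = 0.036
V_4 = 0.036 / l_4 = 0.036 / 0.036 = 1 → 1.000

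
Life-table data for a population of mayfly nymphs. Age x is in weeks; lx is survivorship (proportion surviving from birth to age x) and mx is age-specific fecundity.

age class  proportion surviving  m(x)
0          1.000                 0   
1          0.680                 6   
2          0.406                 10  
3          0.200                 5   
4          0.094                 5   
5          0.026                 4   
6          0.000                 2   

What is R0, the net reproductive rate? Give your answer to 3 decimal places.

9.714

lx·mx by age: 0, 4.08, 4.06, 1, 0.47, 0.104, 0
R0 = Σ lx·mx = 9.714 → 9.714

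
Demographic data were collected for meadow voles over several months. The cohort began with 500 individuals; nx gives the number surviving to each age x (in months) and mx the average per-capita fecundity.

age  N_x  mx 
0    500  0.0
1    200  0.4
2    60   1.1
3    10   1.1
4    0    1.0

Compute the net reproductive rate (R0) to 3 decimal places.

lx = nx/n0 = nx/500: 1, 0.4, 0.12, 0.02, 0
lx·mx by age: 0, 0.16, 0.132, 0.022, 0
R0 = Σ lx·mx = 0.314 → 0.314

0.314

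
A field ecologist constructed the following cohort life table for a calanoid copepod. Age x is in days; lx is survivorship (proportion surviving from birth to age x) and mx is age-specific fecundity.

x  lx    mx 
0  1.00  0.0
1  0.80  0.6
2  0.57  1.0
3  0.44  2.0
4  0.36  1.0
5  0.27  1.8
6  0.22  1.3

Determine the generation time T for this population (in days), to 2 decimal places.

3.22

lx·mx: 0, 0.48, 0.57, 0.88, 0.36, 0.486, 0.286 → R0 = 3.062
x·lx·mx: 0, 0.48, 1.14, 2.64, 1.44, 2.43, 1.716 → Σ = 9.846
T = 9.846 / 3.062 = 3.215545… → 3.22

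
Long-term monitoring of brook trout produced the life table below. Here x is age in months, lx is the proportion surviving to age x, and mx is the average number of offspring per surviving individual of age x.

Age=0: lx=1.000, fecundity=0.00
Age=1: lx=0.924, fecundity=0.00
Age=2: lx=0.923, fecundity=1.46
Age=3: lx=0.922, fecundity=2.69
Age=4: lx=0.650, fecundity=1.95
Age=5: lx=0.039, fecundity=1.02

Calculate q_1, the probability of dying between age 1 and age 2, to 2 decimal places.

q_1 = (l_1 − l_2) / l_1 = (0.924 − 0.923) / 0.924
     = 0.001 / 0.924 = 0.001082… → 0.00

0.00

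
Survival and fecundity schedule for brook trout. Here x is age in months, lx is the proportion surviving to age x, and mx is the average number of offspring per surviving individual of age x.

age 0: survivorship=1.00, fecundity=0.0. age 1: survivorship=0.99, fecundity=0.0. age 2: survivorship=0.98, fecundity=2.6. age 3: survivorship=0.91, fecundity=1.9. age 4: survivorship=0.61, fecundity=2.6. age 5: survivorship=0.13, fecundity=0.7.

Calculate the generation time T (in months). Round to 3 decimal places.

2.869

lx·mx: 0, 0, 2.548, 1.729, 1.586, 0.091 → R0 = 5.954
x·lx·mx: 0, 0, 5.096, 5.187, 6.344, 0.455 → Σ = 17.082
T = 17.082 / 5.954 = 2.868996… → 2.869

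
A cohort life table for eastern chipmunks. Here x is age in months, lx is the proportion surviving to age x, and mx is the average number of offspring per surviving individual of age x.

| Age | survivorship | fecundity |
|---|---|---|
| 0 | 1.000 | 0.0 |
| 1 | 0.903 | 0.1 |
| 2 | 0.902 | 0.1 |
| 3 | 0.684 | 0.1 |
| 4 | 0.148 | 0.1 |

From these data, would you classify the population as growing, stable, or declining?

declining

R0 = Σ lx·mx = 0 + 0.0903 + 0.0902 + 0.0684 + 0.0148 = 0.2637
R0 < 1, so the population is declining.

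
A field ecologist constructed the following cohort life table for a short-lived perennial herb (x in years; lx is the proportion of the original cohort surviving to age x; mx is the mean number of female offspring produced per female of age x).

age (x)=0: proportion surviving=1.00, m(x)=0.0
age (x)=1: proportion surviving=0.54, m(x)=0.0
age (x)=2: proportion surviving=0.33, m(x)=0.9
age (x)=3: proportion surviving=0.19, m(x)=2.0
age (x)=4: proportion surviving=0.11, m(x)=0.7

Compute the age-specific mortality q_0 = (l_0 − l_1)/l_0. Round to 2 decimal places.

0.46

q_0 = (l_0 − l_1) / l_0 = (1 − 0.54) / 1
     = 0.46 / 1 = 0.46 → 0.46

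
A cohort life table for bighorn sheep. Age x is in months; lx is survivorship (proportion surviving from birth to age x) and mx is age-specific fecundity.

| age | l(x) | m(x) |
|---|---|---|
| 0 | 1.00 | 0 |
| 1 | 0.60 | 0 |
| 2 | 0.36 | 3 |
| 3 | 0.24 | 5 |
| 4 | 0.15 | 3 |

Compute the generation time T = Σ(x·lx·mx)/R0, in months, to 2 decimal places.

lx·mx: 0, 0, 1.08, 1.2, 0.45 → R0 = 2.73
x·lx·mx: 0, 0, 2.16, 3.6, 1.8 → Σ = 7.56
T = 7.56 / 2.73 = 2.769231… → 2.77

2.77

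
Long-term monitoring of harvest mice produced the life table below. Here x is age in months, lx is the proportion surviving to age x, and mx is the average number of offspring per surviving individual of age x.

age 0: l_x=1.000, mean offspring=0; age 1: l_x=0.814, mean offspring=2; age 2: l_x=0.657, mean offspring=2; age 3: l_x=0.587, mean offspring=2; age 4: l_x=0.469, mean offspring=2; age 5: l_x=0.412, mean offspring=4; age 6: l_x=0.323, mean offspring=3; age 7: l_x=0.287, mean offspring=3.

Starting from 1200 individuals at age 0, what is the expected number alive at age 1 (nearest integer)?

977

Expected survivors = N0 · l_1 = 1200 × 0.814 = 976.8 → 977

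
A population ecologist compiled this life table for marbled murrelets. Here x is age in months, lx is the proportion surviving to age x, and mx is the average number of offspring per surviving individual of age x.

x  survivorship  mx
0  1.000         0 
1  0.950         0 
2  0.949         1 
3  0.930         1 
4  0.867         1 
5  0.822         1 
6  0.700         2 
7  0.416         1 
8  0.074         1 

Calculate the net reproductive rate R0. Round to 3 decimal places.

lx·mx by age: 0, 0, 0.949, 0.93, 0.867, 0.822, 1.4, 0.416, 0.074
R0 = Σ lx·mx = 5.458 → 5.458

5.458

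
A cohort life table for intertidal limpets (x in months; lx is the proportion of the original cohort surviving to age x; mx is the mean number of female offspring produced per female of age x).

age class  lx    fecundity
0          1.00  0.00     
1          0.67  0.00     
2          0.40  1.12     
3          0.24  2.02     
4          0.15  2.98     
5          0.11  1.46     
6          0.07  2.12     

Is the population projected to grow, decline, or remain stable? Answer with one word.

R0 = Σ lx·mx = 0 + 0 + 0.448 + 0.4848 + 0.447 + 0.1606 + 0.1484 = 1.6888
R0 > 1, so the population is growing.

growing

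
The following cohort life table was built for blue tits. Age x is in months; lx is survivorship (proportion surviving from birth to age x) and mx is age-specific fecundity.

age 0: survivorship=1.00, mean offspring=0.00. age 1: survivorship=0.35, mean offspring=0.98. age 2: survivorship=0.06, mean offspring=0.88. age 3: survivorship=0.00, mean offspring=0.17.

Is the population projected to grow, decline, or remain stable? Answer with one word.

R0 = Σ lx·mx = 0 + 0.343 + 0.0528 + 0 = 0.3958
R0 < 1, so the population is declining.

declining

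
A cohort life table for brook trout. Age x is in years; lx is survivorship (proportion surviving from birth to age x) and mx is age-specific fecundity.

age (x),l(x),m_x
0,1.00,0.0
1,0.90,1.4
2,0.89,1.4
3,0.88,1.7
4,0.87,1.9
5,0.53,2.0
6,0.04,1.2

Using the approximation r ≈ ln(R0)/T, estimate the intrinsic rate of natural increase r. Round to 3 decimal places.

R0 = Σ lx·mx = 0 + 1.26 + 1.246 + 1.496 + 1.653 + 1.06 + 0.048 = 6.763
Σ x·lx·mx = 20.44; T = 20.44/6.763 = 3.02233…
r ≈ ln(R0)/T = ln(6.763)/3.02233… = 0.63245… → 0.632

0.632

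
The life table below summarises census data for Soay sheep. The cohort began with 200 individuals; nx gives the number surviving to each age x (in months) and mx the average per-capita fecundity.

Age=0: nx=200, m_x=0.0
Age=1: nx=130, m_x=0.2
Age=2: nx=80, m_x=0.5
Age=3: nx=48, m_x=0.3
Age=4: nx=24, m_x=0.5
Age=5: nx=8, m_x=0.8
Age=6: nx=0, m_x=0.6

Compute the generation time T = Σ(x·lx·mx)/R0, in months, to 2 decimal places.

2.32

lx = nx/n0 = nx/200: 1, 0.65, 0.4, 0.24, 0.12, 0.04, 0
lx·mx: 0, 0.13, 0.2, 0.072, 0.06, 0.032, 0 → R0 = 0.494
x·lx·mx: 0, 0.13, 0.4, 0.216, 0.24, 0.16, 0 → Σ = 1.146
T = 1.146 / 0.494 = 2.319838… → 2.32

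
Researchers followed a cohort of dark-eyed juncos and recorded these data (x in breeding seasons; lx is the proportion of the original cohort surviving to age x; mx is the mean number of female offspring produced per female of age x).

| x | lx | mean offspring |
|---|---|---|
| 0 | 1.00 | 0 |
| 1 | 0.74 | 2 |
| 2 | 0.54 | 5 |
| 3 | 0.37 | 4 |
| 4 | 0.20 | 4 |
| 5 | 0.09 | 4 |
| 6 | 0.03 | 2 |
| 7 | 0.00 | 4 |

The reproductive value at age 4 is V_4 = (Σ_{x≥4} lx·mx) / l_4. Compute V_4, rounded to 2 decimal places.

lx·mx for x ≥ 4: 0.8, 0.36, 0.06, 0 → sum = 1.22
V_4 = 1.22 / l_4 = 1.22 / 0.2 = 6.1 → 6.10

6.10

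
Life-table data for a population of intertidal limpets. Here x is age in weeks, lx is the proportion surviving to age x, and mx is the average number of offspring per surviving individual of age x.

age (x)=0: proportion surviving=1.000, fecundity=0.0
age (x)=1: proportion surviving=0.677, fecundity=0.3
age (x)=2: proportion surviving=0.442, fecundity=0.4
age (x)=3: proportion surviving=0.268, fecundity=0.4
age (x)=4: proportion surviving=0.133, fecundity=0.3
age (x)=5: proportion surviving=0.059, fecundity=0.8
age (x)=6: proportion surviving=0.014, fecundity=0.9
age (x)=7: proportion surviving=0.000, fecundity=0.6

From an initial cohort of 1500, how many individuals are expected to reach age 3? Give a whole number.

402

Expected survivors = N0 · l_3 = 1500 × 0.268 = 402 → 402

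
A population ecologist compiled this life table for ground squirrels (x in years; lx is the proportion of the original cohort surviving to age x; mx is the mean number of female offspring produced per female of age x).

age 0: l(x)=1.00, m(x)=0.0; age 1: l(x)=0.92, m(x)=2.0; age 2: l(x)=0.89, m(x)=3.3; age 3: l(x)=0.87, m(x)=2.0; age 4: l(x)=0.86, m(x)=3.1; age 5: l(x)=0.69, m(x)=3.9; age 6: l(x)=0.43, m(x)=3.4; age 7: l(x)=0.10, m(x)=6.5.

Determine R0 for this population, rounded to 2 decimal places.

lx·mx by age: 0, 1.84, 2.937, 1.74, 2.666, 2.691, 1.462, 0.65
R0 = Σ lx·mx = 13.986 → 13.99

13.99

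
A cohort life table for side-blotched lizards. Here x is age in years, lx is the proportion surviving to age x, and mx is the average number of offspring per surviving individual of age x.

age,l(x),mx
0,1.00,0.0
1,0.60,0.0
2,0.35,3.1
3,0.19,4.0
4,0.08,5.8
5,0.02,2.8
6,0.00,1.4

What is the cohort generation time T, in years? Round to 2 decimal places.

lx·mx: 0, 0, 1.085, 0.76, 0.464, 0.056, 0 → R0 = 2.365
x·lx·mx: 0, 0, 2.17, 2.28, 1.856, 0.28, 0 → Σ = 6.586
T = 6.586 / 2.365 = 2.784778… → 2.78

2.78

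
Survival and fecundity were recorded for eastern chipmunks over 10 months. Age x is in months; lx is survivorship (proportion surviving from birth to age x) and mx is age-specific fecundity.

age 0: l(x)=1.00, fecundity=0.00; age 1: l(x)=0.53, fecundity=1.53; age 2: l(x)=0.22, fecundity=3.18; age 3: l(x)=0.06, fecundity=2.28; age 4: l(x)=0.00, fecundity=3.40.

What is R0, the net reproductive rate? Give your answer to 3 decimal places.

1.647

lx·mx by age: 0, 0.8109, 0.6996, 0.1368, 0
R0 = Σ lx·mx = 1.6473 → 1.647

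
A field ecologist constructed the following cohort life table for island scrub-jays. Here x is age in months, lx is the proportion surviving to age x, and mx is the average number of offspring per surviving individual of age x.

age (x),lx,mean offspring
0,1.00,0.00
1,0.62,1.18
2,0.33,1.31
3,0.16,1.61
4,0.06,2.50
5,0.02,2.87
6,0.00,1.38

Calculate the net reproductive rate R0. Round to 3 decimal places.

lx·mx by age: 0, 0.7316, 0.4323, 0.2576, 0.15, 0.0574, 0
R0 = Σ lx·mx = 1.6289 → 1.629

1.629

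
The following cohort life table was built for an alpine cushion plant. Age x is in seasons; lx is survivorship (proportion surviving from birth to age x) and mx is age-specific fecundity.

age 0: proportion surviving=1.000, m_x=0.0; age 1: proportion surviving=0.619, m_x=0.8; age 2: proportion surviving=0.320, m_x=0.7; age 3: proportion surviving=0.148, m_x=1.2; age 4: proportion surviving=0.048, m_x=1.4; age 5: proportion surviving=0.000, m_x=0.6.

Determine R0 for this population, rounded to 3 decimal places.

lx·mx by age: 0, 0.4952, 0.224, 0.1776, 0.0672, 0
R0 = Σ lx·mx = 0.964 → 0.964

0.964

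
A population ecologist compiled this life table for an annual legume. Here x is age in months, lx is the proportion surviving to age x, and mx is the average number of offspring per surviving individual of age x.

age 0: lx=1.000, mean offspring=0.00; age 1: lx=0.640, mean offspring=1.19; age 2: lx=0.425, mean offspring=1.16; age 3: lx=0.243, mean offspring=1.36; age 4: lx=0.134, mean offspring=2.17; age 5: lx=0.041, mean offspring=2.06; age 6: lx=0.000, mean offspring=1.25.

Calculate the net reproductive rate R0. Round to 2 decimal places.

lx·mx by age: 0, 0.7616, 0.493, 0.33048, 0.29078, 0.08446, 0
R0 = Σ lx·mx = 1.96032 → 1.96

1.96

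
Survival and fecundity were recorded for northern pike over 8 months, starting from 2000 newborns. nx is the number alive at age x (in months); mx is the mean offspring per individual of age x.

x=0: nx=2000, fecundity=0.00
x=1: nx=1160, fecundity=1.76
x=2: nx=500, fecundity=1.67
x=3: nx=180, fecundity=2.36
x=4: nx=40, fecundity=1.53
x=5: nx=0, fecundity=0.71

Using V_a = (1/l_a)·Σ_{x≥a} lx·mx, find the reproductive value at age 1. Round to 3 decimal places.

lx = nx/n0 = nx/2000: 1, 0.58, 0.25, 0.09, 0.02, 0
lx·mx for x ≥ 1: 1.0208, 0.4175, 0.2124, 0.0306, 0 → sum = 1.6813
V_1 = 1.6813 / l_1 = 1.6813 / 0.58 = 2.898793… → 2.899

2.899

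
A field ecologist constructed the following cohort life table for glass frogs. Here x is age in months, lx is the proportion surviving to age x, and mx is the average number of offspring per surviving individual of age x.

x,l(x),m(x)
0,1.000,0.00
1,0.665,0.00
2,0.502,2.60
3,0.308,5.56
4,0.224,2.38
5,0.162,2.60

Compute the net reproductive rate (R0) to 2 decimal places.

3.97

lx·mx by age: 0, 0, 1.3052, 1.71248, 0.53312, 0.4212
R0 = Σ lx·mx = 3.972 → 3.97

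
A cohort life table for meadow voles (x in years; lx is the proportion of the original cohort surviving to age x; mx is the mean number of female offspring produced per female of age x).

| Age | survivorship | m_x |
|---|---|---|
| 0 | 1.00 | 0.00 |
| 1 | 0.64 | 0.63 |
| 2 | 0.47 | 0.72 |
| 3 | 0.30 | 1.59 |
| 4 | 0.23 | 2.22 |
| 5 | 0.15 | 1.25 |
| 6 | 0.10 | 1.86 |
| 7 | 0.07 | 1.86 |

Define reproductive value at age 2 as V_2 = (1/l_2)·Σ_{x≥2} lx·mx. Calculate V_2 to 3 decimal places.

3.893

lx·mx for x ≥ 2: 0.3384, 0.477, 0.5106, 0.1875, 0.186, 0.1302 → sum = 1.8297
V_2 = 1.8297 / l_2 = 1.8297 / 0.47 = 3.892979… → 3.893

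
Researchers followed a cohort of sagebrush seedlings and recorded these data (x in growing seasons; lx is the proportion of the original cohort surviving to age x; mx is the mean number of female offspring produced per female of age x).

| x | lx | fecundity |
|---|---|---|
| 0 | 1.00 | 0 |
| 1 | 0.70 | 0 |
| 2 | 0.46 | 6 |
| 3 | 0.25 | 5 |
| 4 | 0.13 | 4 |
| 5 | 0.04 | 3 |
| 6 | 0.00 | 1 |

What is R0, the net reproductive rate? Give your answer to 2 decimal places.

4.65

lx·mx by age: 0, 0, 2.76, 1.25, 0.52, 0.12, 0
R0 = Σ lx·mx = 4.65 → 4.65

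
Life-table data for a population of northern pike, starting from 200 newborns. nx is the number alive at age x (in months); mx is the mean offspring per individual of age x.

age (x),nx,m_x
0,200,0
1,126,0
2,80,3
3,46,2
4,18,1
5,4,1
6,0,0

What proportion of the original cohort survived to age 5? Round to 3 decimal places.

0.020

l_5 = n_5/n_0 = 4/200 = 0.02 → 0.020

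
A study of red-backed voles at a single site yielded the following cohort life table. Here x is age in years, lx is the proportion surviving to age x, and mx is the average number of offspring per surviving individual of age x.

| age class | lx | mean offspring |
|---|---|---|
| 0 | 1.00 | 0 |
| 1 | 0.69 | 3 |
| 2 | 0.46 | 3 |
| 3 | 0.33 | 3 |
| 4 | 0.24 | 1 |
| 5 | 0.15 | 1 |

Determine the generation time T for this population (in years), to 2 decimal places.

1.97

lx·mx: 0, 2.07, 1.38, 0.99, 0.24, 0.15 → R0 = 4.83
x·lx·mx: 0, 2.07, 2.76, 2.97, 0.96, 0.75 → Σ = 9.51
T = 9.51 / 4.83 = 1.968944… → 1.97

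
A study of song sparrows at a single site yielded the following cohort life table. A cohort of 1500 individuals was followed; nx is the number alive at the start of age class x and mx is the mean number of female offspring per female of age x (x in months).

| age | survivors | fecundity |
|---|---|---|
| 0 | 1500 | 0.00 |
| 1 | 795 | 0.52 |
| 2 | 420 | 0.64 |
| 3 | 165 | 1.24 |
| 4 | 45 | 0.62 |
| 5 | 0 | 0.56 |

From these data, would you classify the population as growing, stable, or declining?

declining

lx = nx/n0 = nx/1500: 1, 0.53, 0.28, 0.11, 0.03, 0
R0 = Σ lx·mx = 0 + 0.2756 + 0.1792 + 0.1364 + 0.0186 + 0 = 0.6098
R0 < 1, so the population is declining.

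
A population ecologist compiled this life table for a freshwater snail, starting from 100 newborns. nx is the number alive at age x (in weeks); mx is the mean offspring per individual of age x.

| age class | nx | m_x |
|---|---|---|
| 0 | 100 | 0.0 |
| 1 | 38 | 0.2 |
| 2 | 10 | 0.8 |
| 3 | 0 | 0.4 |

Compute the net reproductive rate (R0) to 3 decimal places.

lx = nx/n0 = nx/100: 1, 0.38, 0.1, 0
lx·mx by age: 0, 0.076, 0.08, 0
R0 = Σ lx·mx = 0.156 → 0.156

0.156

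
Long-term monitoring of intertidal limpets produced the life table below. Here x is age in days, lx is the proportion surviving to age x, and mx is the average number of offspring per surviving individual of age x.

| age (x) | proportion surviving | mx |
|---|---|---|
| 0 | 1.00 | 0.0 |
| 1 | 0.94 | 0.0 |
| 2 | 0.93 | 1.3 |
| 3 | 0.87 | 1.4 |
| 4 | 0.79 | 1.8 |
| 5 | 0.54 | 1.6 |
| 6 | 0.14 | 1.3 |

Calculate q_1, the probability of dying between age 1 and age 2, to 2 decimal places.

q_1 = (l_1 − l_2) / l_1 = (0.94 − 0.93) / 0.94
     = 0.01 / 0.94 = 0.010638… → 0.01

0.01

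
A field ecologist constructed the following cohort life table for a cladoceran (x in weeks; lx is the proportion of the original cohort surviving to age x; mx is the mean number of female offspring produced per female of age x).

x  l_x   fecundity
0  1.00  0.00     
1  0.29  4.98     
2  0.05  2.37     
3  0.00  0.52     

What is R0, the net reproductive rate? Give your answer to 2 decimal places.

lx·mx by age: 0, 1.4442, 0.1185, 0
R0 = Σ lx·mx = 1.5627 → 1.56

1.56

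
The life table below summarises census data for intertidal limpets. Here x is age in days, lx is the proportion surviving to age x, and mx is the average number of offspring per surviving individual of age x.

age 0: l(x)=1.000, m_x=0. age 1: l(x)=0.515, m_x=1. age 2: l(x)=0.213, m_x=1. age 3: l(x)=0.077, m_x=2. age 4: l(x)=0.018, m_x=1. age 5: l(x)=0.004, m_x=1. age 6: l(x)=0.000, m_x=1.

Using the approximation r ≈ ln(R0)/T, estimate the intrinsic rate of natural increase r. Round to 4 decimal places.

-0.0610

R0 = Σ lx·mx = 0 + 0.515 + 0.213 + 0.154 + 0.018 + 0.004 + 0 = 0.904
Σ x·lx·mx = 1.495; T = 1.495/0.904 = 1.65376…
r ≈ ln(R0)/T = ln(0.904)/1.65376… = -0.061028… → -0.0610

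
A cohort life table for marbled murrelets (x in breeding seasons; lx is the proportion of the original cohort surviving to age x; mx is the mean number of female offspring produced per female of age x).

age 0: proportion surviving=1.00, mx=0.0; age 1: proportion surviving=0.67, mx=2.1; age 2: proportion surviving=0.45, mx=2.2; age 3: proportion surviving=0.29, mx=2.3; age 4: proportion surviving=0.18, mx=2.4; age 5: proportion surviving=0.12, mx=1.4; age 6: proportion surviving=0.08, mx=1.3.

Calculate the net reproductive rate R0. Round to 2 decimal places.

lx·mx by age: 0, 1.407, 0.99, 0.667, 0.432, 0.168, 0.104
R0 = Σ lx·mx = 3.768 → 3.77

3.77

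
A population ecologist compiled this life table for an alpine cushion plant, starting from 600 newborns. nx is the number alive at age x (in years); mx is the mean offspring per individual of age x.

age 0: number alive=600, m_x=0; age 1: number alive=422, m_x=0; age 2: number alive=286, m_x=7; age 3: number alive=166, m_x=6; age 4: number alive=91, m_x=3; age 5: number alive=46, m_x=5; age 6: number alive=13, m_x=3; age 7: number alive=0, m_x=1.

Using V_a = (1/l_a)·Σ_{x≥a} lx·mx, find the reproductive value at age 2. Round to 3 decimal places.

12.378

lx = nx/n0 = nx/600: 1, 0.70333…, 0.47667…, 0.27667…, 0.15167…, 0.07667…, 0.02167…, 0
lx·mx for x ≥ 2: 3.336667…, 1.66…, 0.455…, 0.383333…, 0.065…, 0 → sum = 5.9…
V_2 = 5.9… / l_2 = 5.9… / 0.476667… = 12.377622… → 12.378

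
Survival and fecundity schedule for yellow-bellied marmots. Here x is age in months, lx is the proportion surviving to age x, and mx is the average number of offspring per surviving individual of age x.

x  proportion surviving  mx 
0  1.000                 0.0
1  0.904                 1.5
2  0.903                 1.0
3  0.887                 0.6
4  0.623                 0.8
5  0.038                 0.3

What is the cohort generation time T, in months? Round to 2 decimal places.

lx·mx: 0, 1.356, 0.903, 0.5322, 0.4984, 0.0114 → R0 = 3.301
x·lx·mx: 0, 1.356, 1.806, 1.5966, 1.9936, 0.057 → Σ = 6.8092
T = 6.8092 / 3.301 = 2.062769… → 2.06

2.06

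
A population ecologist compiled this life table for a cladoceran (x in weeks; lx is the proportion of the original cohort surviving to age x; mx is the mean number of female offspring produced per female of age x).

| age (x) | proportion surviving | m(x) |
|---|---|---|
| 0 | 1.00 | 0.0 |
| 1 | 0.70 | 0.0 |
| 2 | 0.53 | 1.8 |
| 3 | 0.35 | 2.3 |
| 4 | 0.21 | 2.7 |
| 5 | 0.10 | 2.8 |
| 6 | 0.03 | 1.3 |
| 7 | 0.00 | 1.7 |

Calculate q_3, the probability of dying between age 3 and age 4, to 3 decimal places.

0.400

q_3 = (l_3 − l_4) / l_3 = (0.35 − 0.21) / 0.35
     = 0.14 / 0.35 = 0.4 → 0.400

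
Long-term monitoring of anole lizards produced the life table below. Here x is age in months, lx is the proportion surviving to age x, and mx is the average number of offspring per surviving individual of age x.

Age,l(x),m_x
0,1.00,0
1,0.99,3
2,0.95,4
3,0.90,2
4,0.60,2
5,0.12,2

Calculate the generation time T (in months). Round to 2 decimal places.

lx·mx: 0, 2.97, 3.8, 1.8, 1.2, 0.24 → R0 = 10.01
x·lx·mx: 0, 2.97, 7.6, 5.4, 4.8, 1.2 → Σ = 21.97
T = 21.97 / 10.01 = 2.194805… → 2.19

2.19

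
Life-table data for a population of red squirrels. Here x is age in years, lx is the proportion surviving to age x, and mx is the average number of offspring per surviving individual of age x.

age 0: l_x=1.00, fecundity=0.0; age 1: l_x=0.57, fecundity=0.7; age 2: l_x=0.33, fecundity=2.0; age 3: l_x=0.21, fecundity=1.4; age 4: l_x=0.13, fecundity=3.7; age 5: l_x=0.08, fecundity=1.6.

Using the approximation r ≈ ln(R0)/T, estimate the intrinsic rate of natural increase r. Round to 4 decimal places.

0.2560

R0 = Σ lx·mx = 0 + 0.399 + 0.66 + 0.294 + 0.481 + 0.128 = 1.962
Σ x·lx·mx = 5.165; T = 5.165/1.962 = 2.63252…
r ≈ ln(R0)/T = ln(1.962)/2.63252… = 0.256015… → 0.2560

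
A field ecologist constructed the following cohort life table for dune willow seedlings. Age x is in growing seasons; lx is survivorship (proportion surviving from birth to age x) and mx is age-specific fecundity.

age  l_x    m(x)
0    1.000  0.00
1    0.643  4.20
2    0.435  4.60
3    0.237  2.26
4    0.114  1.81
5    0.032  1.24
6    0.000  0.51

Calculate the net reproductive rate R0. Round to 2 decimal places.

lx·mx by age: 0, 2.7006, 2.001, 0.53562, 0.20634, 0.03968, 0
R0 = Σ lx·mx = 5.48324 → 5.48

5.48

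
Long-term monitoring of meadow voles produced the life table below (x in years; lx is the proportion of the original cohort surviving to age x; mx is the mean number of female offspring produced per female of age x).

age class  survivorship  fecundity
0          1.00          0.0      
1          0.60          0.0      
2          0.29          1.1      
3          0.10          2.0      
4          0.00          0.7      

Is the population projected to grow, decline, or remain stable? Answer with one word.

R0 = Σ lx·mx = 0 + 0 + 0.319 + 0.2 + 0 = 0.519
R0 < 1, so the population is declining.

declining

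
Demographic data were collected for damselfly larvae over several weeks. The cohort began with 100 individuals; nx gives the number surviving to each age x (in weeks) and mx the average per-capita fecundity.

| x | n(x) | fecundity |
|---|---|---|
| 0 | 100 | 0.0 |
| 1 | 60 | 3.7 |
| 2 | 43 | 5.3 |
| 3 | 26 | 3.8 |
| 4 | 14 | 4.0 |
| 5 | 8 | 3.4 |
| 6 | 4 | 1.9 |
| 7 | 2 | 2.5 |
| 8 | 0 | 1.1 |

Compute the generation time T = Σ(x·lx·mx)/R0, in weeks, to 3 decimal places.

2.195

lx = nx/n0 = nx/100: 1, 0.6, 0.43, 0.26, 0.14, 0.08, 0.04, 0.02, 0
lx·mx: 0, 2.22, 2.279, 0.988, 0.56, 0.272, 0.076, 0.05, 0 → R0 = 6.445
x·lx·mx: 0, 2.22, 4.558, 2.964, 2.24, 1.36, 0.456, 0.35, 0 → Σ = 14.148
T = 14.148 / 6.445 = 2.19519… → 2.195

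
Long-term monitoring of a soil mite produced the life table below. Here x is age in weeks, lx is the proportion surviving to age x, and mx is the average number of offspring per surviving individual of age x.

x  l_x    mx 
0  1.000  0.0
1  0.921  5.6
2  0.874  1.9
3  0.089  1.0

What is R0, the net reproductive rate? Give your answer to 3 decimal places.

lx·mx by age: 0, 5.1576, 1.6606, 0.089
R0 = Σ lx·mx = 6.9072 → 6.907

6.907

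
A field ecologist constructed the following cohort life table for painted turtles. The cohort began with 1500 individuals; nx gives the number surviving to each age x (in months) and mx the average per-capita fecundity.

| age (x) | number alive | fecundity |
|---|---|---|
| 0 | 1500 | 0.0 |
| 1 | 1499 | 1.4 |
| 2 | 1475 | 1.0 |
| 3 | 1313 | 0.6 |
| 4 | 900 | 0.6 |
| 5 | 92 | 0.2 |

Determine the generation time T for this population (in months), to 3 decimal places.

1.964

lx = nx/n0 = nx/1500: 1, 0.99933…, 0.98333…, 0.87533…, 0.6, 0.06133…
lx·mx: 0, 1.399067…, 0.983333…, 0.5252…, 0.36, 0.012267… → R0 = 3.279867…
x·lx·mx: 0, 1.399067…, 1.966667…, 1.5756…, 1.44, 0.061333… → Σ = 6.442667…
T = 6.442667… / 3.279867… = 1.964307… → 1.964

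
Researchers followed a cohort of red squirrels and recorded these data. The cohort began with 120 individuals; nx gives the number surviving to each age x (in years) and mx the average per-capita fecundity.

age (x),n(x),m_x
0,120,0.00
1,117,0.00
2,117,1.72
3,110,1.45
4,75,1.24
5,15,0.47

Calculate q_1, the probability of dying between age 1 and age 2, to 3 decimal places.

lx = nx/n0 = nx/120: 1, 0.975, 0.975, 0.91667…, 0.625, 0.125
q_1 = (l_1 − l_2) / l_1 = (0.975 − 0.975) / 0.975
     = 0 / 0.975 = 0 → 0.000

0.000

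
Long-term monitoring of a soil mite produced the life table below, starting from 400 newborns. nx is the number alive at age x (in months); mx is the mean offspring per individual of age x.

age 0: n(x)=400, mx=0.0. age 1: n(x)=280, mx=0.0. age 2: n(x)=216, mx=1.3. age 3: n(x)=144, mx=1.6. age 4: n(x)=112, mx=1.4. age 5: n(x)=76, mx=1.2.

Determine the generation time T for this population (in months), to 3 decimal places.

3.077

lx = nx/n0 = nx/400: 1, 0.7, 0.54, 0.36, 0.28, 0.19
lx·mx: 0, 0, 0.702, 0.576, 0.392, 0.228 → R0 = 1.898
x·lx·mx: 0, 0, 1.404, 1.728, 1.568, 1.14 → Σ = 5.84
T = 5.84 / 1.898 = 3.076923… → 3.077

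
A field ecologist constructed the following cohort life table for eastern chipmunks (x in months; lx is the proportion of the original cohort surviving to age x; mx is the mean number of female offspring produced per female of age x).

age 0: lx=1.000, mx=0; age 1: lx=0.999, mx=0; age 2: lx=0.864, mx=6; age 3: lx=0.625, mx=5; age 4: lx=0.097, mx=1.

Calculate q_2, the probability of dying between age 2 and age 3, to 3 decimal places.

q_2 = (l_2 − l_3) / l_2 = (0.864 − 0.625) / 0.864
     = 0.239 / 0.864 = 0.27662… → 0.277

0.277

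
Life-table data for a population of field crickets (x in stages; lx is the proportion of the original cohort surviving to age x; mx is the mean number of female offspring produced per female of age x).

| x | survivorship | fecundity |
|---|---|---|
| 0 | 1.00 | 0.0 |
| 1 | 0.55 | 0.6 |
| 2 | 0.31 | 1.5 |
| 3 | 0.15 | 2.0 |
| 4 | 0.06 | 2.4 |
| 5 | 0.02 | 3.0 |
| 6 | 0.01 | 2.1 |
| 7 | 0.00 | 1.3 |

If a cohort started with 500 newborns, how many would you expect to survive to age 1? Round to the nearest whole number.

275

Expected survivors = N0 · l_1 = 500 × 0.55 = 275 → 275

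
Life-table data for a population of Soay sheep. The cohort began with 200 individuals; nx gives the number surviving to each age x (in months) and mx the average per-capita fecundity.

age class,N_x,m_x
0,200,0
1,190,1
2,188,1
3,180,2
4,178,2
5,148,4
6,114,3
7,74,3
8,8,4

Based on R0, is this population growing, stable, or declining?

lx = nx/n0 = nx/200: 1, 0.95, 0.94, 0.9, 0.89, 0.74, 0.57, 0.37, 0.04
R0 = Σ lx·mx = 0 + 0.95 + 0.94 + 1.8 + 1.78 + 2.96 + 1.71 + 1.11 + 0.16 = 11.41
R0 > 1, so the population is growing.

growing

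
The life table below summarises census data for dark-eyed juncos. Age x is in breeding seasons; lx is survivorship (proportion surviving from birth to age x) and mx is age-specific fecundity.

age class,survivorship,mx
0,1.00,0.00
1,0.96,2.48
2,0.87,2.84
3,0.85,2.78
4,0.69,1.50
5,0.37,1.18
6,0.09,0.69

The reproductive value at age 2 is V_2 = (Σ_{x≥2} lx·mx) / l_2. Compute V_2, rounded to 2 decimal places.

lx·mx for x ≥ 2: 2.4708, 2.363, 1.035, 0.4366, 0.0621 → sum = 6.3675
V_2 = 6.3675 / l_2 = 6.3675 / 0.87 = 7.318966… → 7.32

7.32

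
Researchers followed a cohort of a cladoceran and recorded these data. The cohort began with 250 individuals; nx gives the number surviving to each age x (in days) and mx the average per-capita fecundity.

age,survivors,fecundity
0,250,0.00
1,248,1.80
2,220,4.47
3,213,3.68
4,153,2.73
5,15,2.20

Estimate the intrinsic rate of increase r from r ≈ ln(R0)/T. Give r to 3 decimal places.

lx = nx/n0 = nx/250: 1, 0.992, 0.88, 0.852, 0.612, 0.06
R0 = Σ lx·mx = 0 + 1.7856 + 3.9336 + 3.13536 + 1.67076 + 0.132 = 10.65732
Σ x·lx·mx = 26.40192; T = 26.40192/10.65732 = 2.47735…
r ≈ ln(R0)/T = ln(10.65732)/2.47735… = 0.95515… → 0.955

0.955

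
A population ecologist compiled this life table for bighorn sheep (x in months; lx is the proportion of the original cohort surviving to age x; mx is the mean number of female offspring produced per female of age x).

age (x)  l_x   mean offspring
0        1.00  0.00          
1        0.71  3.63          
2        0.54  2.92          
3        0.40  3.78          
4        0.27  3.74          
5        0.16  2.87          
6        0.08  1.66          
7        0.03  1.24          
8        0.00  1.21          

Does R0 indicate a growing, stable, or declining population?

growing

R0 = Σ lx·mx = 0 + 2.5773 + 1.5768 + 1.512 + 1.0098 + 0.4592 + 0.1328 + 0.0372 + 0 = 7.3051
R0 > 1, so the population is growing.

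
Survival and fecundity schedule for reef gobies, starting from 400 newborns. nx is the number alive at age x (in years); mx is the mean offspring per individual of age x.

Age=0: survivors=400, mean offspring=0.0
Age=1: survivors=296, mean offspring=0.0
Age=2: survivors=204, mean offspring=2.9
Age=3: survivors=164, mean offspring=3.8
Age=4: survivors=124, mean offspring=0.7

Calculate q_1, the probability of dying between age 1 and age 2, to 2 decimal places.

0.31

lx = nx/n0 = nx/400: 1, 0.74, 0.51, 0.41, 0.31
q_1 = (l_1 − l_2) / l_1 = (0.74 − 0.51) / 0.74
     = 0.23 / 0.74 = 0.310811… → 0.31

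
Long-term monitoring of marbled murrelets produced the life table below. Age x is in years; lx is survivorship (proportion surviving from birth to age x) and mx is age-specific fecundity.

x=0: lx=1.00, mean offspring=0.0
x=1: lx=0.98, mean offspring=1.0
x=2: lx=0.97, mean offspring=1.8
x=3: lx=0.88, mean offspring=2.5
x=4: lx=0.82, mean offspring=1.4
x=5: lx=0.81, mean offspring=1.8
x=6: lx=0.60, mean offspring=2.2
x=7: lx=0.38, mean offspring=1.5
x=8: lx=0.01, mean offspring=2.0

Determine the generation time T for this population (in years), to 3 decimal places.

lx·mx: 0, 0.98, 1.746, 2.2, 1.148, 1.458, 1.32, 0.57, 0.02 → R0 = 9.442
x·lx·mx: 0, 0.98, 3.492, 6.6, 4.592, 7.29, 7.92, 3.99, 0.16 → Σ = 35.024
T = 35.024 / 9.442 = 3.709384… → 3.709

3.709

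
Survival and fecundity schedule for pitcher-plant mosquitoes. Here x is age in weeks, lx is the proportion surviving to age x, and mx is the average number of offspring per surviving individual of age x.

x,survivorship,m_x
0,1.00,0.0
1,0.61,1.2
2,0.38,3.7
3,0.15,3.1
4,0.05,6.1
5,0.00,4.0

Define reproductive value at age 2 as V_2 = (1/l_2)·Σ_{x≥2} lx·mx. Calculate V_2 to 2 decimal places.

5.73

lx·mx for x ≥ 2: 1.406, 0.465, 0.305, 0 → sum = 2.176
V_2 = 2.176 / l_2 = 2.176 / 0.38 = 5.726316… → 5.73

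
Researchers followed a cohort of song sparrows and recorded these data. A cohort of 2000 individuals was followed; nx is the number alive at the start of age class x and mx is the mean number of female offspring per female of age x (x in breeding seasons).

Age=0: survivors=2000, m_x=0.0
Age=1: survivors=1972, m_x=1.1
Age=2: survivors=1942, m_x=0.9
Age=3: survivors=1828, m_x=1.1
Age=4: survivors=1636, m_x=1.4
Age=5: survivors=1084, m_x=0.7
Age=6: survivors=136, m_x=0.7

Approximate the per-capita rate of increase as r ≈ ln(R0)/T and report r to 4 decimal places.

lx = nx/n0 = nx/2000: 1, 0.986, 0.971, 0.914, 0.818, 0.542, 0.068
R0 = Σ lx·mx = 0 + 1.0846 + 0.8739 + 1.0054 + 1.1452 + 0.3794 + 0.0476 = 4.5361
Σ x·lx·mx = 12.612; T = 12.612/4.5361 = 2.78036…
r ≈ ln(R0)/T = ln(4.5361)/2.78036… = 0.543838… → 0.5438

0.5438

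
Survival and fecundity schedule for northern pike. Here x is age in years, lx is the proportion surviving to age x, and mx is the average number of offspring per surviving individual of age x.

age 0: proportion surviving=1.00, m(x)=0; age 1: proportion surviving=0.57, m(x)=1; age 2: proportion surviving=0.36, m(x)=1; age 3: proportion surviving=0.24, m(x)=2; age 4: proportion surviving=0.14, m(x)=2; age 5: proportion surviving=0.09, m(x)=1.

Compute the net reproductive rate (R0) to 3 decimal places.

lx·mx by age: 0, 0.57, 0.36, 0.48, 0.28, 0.09
R0 = Σ lx·mx = 1.78 → 1.780

1.780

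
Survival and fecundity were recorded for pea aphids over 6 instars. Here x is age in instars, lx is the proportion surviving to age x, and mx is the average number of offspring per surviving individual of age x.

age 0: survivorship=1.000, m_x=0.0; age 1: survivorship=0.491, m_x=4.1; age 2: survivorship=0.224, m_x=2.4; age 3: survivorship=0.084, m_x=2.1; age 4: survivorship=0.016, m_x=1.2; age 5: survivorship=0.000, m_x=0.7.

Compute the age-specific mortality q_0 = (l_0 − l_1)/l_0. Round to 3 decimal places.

q_0 = (l_0 − l_1) / l_0 = (1 − 0.491) / 1
     = 0.509 / 1 = 0.509 → 0.509

0.509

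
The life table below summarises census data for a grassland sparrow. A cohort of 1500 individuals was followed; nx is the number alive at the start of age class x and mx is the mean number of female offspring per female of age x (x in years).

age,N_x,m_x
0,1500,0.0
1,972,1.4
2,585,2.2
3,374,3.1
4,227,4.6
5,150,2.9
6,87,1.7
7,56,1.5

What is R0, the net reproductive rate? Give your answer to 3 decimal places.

3.679

lx = nx/n0 = nx/1500: 1, 0.648, 0.39, 0.24933…, 0.15133…, 0.1, 0.058, 0.03733…
lx·mx by age: 0, 0.9072, 0.858, 0.772933…, 0.696133…, 0.29, 0.0986, 0.056…
R0 = Σ lx·mx = 3.678867… → 3.679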